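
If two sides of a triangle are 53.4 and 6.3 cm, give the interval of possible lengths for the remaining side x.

By the triangle inequality, x must be less than 53.4 + 6.3 = 59.7 and greater than |53.4 − 6.3| = 47.1.

47.1 < x < 59.7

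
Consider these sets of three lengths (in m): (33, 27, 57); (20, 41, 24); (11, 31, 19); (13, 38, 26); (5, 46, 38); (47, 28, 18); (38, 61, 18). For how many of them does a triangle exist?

(27,33,57): 27+33 > 57 → valid
(20,24,41): 20+24 > 41 → valid
(11,19,31): 11+19 ≤ 31 → not valid
(13,26,38): 13+26 > 38 → valid
(5,38,46): 5+38 ≤ 46 → not valid
(18,28,47): 18+28 ≤ 47 → not valid
(18,38,61): 18+38 ≤ 61 → not valid
3 of the 7 triples form a triangle.

3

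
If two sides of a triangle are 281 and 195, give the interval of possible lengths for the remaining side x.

86 < x < 476

By the triangle inequality, x must be less than 281 + 195 = 476 and greater than |281 − 195| = 86.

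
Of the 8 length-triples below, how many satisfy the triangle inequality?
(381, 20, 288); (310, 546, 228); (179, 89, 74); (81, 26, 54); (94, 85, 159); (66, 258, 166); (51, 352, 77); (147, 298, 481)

(20,288,381): 20+288 ≤ 381 → not valid
(228,310,546): 228+310 ≤ 546 → not valid
(74,89,179): 74+89 ≤ 179 → not valid
(26,54,81): 26+54 ≤ 81 → not valid
(85,94,159): 85+94 > 159 → valid
(66,166,258): 66+166 ≤ 258 → not valid
(51,77,352): 51+77 ≤ 352 → not valid
(147,298,481): 147+298 ≤ 481 → not valid
1 of the 8 triples forms a triangle.

1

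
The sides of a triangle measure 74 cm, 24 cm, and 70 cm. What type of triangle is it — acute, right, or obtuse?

Compare the square of the longest side to the sum of squares of the other two: 24² + 70² = 5476 = 74².

right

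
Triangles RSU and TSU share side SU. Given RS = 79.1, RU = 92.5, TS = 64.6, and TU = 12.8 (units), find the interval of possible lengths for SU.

51.8 < SU < 77.4

From triangle RSU: |79.1 − 92.5| < SU < 79.1 + 92.5, i.e. 13.4 < SU < 171.6.
From triangle TSU: 51.8 < SU < 77.4.
Both must hold, so SU lies in the intersection.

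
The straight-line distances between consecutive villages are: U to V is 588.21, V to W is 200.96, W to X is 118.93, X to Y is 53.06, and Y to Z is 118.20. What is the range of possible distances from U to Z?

97.06 ≤ UZ ≤ 1079.36

The maximum is all hops collinear in one direction: 588.21 + 200.96 + 118.93 + 53.06 + 118.20 = 1079.36.
The longest hop is 588.21; the others sum to 491.15. Folding the others back against it leaves at least 588.21 − 491.15 = 97.06.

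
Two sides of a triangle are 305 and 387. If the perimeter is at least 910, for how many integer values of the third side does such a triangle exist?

474

Triangle inequality: 82 < x < 692. Perimeter ≥ 910 gives x ≥ 910 − 305 − 387 = 218.
So 218 ≤ x < 692; integers 218 through 691: 474 values.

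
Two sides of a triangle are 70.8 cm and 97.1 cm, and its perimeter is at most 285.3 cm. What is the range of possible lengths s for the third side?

Triangle inequality alone gives 26.3 < s < 167.9.
The perimeter condition gives s ≤ 285.3 − 70.8 − 97.1 = 117.4.
Intersecting the two: 26.3 < s ≤ 117.4.

26.3 < s ≤ 117.4 cm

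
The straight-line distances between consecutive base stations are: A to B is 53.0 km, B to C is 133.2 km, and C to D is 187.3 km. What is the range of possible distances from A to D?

1.1 ≤ AD ≤ 373.5 km

The maximum is all hops collinear in one direction: 53.0 + 133.2 + 187.3 = 373.5.
The longest hop is 187.3; the others sum to 186.2. Folding the others back against it leaves at least 187.3 − 186.2 = 1.1.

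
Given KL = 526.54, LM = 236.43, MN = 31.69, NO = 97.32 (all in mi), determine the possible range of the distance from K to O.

161.10 ≤ KO ≤ 891.98 mi

The maximum is all hops collinear in one direction: 526.54 + 236.43 + 31.69 + 97.32 = 891.98.
The longest hop is 526.54; the others sum to 365.44. Folding the others back against it leaves at least 526.54 − 365.44 = 161.10.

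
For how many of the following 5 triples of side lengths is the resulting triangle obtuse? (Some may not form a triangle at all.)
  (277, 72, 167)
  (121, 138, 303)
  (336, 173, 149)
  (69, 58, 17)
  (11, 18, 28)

(277,72,167): 72+167 ≤ 277, not a triangle
(121,138,303): 121+138 ≤ 303, not a triangle
(336,173,149): 149+173 ≤ 336, not a triangle
(69,58,17): 17²+58² = 3653 < 4761 = 69² → obtuse
(11,18,28): 11²+18² = 445 < 784 = 28² → obtuse
2 of the 5 are obtuse.

2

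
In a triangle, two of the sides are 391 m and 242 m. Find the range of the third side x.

149 < x < 633 (m)

By the triangle inequality, x must be less than 391 + 242 = 633 and greater than |391 − 242| = 149.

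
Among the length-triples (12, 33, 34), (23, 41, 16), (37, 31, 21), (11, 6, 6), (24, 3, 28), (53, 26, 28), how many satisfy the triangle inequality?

(12,33,34): 12+33 > 34 → valid
(16,23,41): 16+23 ≤ 41 → not valid
(21,31,37): 21+31 > 37 → valid
(6,6,11): 6+6 > 11 → valid
(3,24,28): 3+24 ≤ 28 → not valid
(26,28,53): 26+28 > 53 → valid
4 of the 6 triples form a triangle.

4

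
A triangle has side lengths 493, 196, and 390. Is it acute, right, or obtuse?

obtuse

Compare the square of the longest side to the sum of squares of the other two: 196² + 390² = 190516 < 243049 = 493².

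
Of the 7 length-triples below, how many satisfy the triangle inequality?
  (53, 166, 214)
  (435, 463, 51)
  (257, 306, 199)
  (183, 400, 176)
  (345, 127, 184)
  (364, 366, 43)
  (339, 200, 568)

(53,166,214): 53+166 > 214 → valid
(51,435,463): 51+435 > 463 → valid
(199,257,306): 199+257 > 306 → valid
(176,183,400): 176+183 ≤ 400 → not valid
(127,184,345): 127+184 ≤ 345 → not valid
(43,364,366): 43+364 > 366 → valid
(200,339,568): 200+339 ≤ 568 → not valid
4 of the 7 triples form a triangle.

4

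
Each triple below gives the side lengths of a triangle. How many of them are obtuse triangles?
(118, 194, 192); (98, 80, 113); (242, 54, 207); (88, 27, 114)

2

(118,194,192): 118²+192² = 50788 > 37636 = 194² → acute
(98,80,113): 80²+98² = 16004 > 12769 = 113² → acute
(242,54,207): 54²+207² = 45765 < 58564 = 242² → obtuse
(88,27,114): 27²+88² = 8473 < 12996 = 114² → obtuse
2 of the 4 are obtuse.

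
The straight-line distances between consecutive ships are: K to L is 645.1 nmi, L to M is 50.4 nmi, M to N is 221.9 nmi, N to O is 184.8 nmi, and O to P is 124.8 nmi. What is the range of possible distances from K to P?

The maximum is all hops collinear in one direction: 645.1 + 50.4 + 221.9 + 184.8 + 124.8 = 1227.0.
The longest hop is 645.1; the others sum to 581.9. Folding the others back against it leaves at least 645.1 − 581.9 = 63.2.

63.2 ≤ KP ≤ 1227.0 nmi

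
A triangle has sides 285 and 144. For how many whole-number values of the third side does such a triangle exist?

The third side lies in the open interval (141, 429).
Integers from 142 to 428 inclusive: 428 − 142 + 1 = 287.

287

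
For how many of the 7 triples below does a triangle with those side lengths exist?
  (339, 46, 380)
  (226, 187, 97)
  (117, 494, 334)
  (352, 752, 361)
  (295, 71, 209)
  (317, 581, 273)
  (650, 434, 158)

(46,339,380): 46+339 > 380 → valid
(97,187,226): 97+187 > 226 → valid
(117,334,494): 117+334 ≤ 494 → not valid
(352,361,752): 352+361 ≤ 752 → not valid
(71,209,295): 71+209 ≤ 295 → not valid
(273,317,581): 273+317 > 581 → valid
(158,434,650): 158+434 ≤ 650 → not valid
3 of the 7 triples form a triangle.

3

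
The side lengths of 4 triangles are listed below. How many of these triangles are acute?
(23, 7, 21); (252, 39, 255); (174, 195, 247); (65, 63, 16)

(23,7,21): 7²+21² = 490 < 529 = 23² → obtuse
(252,39,255): 39²+252² = 65025 = 255² → right
(174,195,247): 174²+195² = 68301 > 61009 = 247² → acute
(65,63,16): 16²+63² = 4225 = 65² → right
1 of the 4 is acute.

1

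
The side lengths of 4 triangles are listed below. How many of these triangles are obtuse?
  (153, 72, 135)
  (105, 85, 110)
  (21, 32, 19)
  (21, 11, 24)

(153,72,135): 72²+135² = 23409 = 153² → right
(105,85,110): 85²+105² = 18250 > 12100 = 110² → acute
(21,32,19): 19²+21² = 802 < 1024 = 32² → obtuse
(21,11,24): 11²+21² = 562 < 576 = 24² → obtuse
2 of the 4 are obtuse.

2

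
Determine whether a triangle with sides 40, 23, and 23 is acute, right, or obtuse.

obtuse

Compare the square of the longest side to the sum of squares of the other two: 23² + 23² = 1058 < 1600 = 40².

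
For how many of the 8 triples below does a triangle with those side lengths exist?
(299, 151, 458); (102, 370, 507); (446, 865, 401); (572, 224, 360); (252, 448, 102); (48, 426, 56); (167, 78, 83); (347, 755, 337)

1

(151,299,458): 151+299 ≤ 458 → not valid
(102,370,507): 102+370 ≤ 507 → not valid
(401,446,865): 401+446 ≤ 865 → not valid
(224,360,572): 224+360 > 572 → valid
(102,252,448): 102+252 ≤ 448 → not valid
(48,56,426): 48+56 ≤ 426 → not valid
(78,83,167): 78+83 ≤ 167 → not valid
(337,347,755): 337+347 ≤ 755 → not valid
1 of the 8 triples forms a triangle.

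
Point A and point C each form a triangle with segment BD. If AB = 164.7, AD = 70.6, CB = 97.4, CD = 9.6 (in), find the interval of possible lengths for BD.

94.1 < BD < 107.0

From triangle ABD: |164.7 − 70.6| < BD < 164.7 + 70.6, i.e. 94.1 < BD < 235.3.
From triangle CBD: 87.8 < BD < 107.0.
Both must hold, so BD lies in the intersection.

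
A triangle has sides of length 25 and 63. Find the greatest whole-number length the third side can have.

87

The third side must be strictly less than 25 + 63 = 88.
The largest integer below 88 is 87.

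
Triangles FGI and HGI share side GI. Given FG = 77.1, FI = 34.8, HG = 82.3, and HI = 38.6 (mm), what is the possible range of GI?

43.7 < GI < 111.9

From triangle FGI: |77.1 − 34.8| < GI < 77.1 + 34.8, i.e. 42.3 < GI < 111.9.
From triangle HGI: 43.7 < GI < 120.9.
Both must hold, so GI lies in the intersection.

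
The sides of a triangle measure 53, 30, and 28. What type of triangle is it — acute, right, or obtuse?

obtuse

Compare the square of the longest side to the sum of squares of the other two: 28² + 30² = 1684 < 2809 = 53².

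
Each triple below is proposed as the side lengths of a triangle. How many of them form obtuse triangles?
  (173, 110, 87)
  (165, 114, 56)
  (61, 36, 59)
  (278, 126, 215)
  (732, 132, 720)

3

(173,110,87): 87²+110² = 19669 < 29929 = 173² → obtuse
(165,114,56): 56²+114² = 16132 < 27225 = 165² → obtuse
(61,36,59): 36²+59² = 4777 > 3721 = 61² → acute
(278,126,215): 126²+215² = 62101 < 77284 = 278² → obtuse
(732,132,720): 132²+720² = 535824 = 732² → right
3 of the 5 are obtuse.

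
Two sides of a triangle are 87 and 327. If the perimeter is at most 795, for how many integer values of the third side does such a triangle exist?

Triangle inequality: 240 < x < 414. Perimeter ≤ 795 gives x ≤ 795 − 87 − 327 = 381.
So 240 < x ≤ 381; integers 241 through 381: 141 values.

141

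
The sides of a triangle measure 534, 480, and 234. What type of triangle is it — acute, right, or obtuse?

Compare the square of the longest side to the sum of squares of the other two: 234² + 480² = 285156 = 534².

right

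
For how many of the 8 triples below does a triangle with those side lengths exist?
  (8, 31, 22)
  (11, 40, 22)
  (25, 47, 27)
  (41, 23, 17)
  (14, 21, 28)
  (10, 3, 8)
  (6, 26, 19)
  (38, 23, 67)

3

(8,22,31): 8+22 ≤ 31 → not valid
(11,22,40): 11+22 ≤ 40 → not valid
(25,27,47): 25+27 > 47 → valid
(17,23,41): 17+23 ≤ 41 → not valid
(14,21,28): 14+21 > 28 → valid
(3,8,10): 3+8 > 10 → valid
(6,19,26): 6+19 ≤ 26 → not valid
(23,38,67): 23+38 ≤ 67 → not valid
3 of the 8 triples form a triangle.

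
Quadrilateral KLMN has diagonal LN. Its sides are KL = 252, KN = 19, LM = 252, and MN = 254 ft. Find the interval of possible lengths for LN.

From triangle KLN: |252 − 19| < LN < 252 + 19, i.e. 233 < LN < 271.
From triangle MLN: 2 < LN < 506.
Both must hold, so LN lies in the intersection.

233 < LN < 271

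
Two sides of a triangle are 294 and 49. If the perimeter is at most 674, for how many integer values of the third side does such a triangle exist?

86

Triangle inequality: 245 < x < 343. Perimeter ≤ 674 gives x ≤ 674 − 294 − 49 = 331.
So 245 < x ≤ 331; integers 246 through 331: 86 values.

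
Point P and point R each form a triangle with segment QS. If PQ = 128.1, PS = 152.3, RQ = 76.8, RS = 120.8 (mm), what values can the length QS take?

44.0 < QS < 197.6

From triangle PQS: |128.1 − 152.3| < QS < 128.1 + 152.3, i.e. 24.2 < QS < 280.4.
From triangle RQS: 44.0 < QS < 197.6.
Both must hold, so QS lies in the intersection.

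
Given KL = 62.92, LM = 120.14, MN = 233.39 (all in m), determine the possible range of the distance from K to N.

The maximum is all hops collinear in one direction: 62.92 + 120.14 + 233.39 = 416.45.
The longest hop is 233.39; the others sum to 183.06. Folding the others back against it leaves at least 233.39 − 183.06 = 50.33.

50.33 ≤ KN ≤ 416.45 m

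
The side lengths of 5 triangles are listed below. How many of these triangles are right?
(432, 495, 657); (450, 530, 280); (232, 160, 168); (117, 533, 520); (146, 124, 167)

4

(432,495,657): 432²+495² = 431649 = 657² → right
(450,530,280): 280²+450² = 280900 = 530² → right
(232,160,168): 160²+168² = 53824 = 232² → right
(117,533,520): 117²+520² = 284089 = 533² → right
(146,124,167): 124²+146² = 36692 > 27889 = 167² → acute
4 of the 5 are right.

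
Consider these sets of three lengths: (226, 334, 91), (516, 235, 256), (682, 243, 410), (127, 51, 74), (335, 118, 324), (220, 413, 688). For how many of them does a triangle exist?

(91,226,334): 91+226 ≤ 334 → not valid
(235,256,516): 235+256 ≤ 516 → not valid
(243,410,682): 243+410 ≤ 682 → not valid
(51,74,127): 51+74 ≤ 127 → not valid
(118,324,335): 118+324 > 335 → valid
(220,413,688): 220+413 ≤ 688 → not valid
1 of the 6 triples forms a triangle.

1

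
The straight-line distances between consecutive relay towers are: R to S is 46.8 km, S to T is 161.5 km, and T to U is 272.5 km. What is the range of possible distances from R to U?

64.2 ≤ RU ≤ 480.8 km

The maximum is all hops collinear in one direction: 46.8 + 161.5 + 272.5 = 480.8.
The longest hop is 272.5; the others sum to 208.3. Folding the others back against it leaves at least 272.5 − 208.3 = 64.2.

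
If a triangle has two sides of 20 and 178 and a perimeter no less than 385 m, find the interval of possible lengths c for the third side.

187 ≤ c < 198

Triangle inequality alone gives 158 < c < 198.
The perimeter condition gives c ≥ 385 − 20 − 178 = 187.
Intersecting the two: 187 ≤ c < 198.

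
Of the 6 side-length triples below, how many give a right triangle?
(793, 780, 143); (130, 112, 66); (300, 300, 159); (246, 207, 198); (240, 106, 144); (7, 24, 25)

(793,780,143): 143²+780² = 628849 = 793² → right
(130,112,66): 66²+112² = 16900 = 130² → right
(300,300,159): 159²+300² = 115281 > 90000 = 300² → acute
(246,207,198): 198²+207² = 82053 > 60516 = 246² → acute
(240,106,144): 106²+144² = 31972 < 57600 = 240² → obtuse
(7,24,25): 7²+24² = 625 = 25² → right
3 of the 6 are right.

3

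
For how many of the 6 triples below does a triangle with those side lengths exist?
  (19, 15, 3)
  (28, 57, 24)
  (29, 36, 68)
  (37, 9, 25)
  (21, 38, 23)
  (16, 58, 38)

1

(3,15,19): 3+15 ≤ 19 → not valid
(24,28,57): 24+28 ≤ 57 → not valid
(29,36,68): 29+36 ≤ 68 → not valid
(9,25,37): 9+25 ≤ 37 → not valid
(21,23,38): 21+23 > 38 → valid
(16,38,58): 16+38 ≤ 58 → not valid
1 of the 6 triples forms a triangle.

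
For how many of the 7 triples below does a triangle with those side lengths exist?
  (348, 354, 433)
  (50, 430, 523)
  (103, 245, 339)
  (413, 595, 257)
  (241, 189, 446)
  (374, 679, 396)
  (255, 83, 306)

(348,354,433): 348+354 > 433 → valid
(50,430,523): 50+430 ≤ 523 → not valid
(103,245,339): 103+245 > 339 → valid
(257,413,595): 257+413 > 595 → valid
(189,241,446): 189+241 ≤ 446 → not valid
(374,396,679): 374+396 > 679 → valid
(83,255,306): 83+255 > 306 → valid
5 of the 7 triples form a triangle.

5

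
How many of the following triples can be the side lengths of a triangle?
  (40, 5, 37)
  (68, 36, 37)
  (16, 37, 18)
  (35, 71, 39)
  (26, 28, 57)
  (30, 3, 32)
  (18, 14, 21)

(5,37,40): 5+37 > 40 → valid
(36,37,68): 36+37 > 68 → valid
(16,18,37): 16+18 ≤ 37 → not valid
(35,39,71): 35+39 > 71 → valid
(26,28,57): 26+28 ≤ 57 → not valid
(3,30,32): 3+30 > 32 → valid
(14,18,21): 14+18 > 21 → valid
5 of the 7 triples form a triangle.

5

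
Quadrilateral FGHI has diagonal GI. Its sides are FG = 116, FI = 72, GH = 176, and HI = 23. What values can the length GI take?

From triangle FGI: |116 − 72| < GI < 116 + 72, i.e. 44 < GI < 188.
From triangle HGI: 153 < GI < 199.
Both must hold, so GI lies in the intersection.

153 < GI < 188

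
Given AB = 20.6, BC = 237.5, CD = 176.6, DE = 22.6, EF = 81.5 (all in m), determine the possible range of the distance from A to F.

0 ≤ AF ≤ 538.8 m

The maximum is all hops collinear in one direction: 20.6 + 237.5 + 176.6 + 22.6 + 81.5 = 538.8.
The longest hop is 237.5; the others sum to 301.3. Since 237.5 ≤ 301.3, the path can fold back on itself completely, so the minimum distance is 0.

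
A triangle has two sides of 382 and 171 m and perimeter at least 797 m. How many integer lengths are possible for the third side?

Triangle inequality: 211 < x < 553. Perimeter ≥ 797 gives x ≥ 797 − 382 − 171 = 244.
So 244 ≤ x < 553; integers 244 through 552: 309 values.

309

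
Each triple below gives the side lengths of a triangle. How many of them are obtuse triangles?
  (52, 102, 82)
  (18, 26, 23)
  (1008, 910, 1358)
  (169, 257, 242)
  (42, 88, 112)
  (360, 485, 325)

(52,102,82): 52²+82² = 9428 < 10404 = 102² → obtuse
(18,26,23): 18²+23² = 853 > 676 = 26² → acute
(1008,910,1358): 910²+1008² = 1844164 = 1358² → right
(169,257,242): 169²+242² = 87125 > 66049 = 257² → acute
(42,88,112): 42²+88² = 9508 < 12544 = 112² → obtuse
(360,485,325): 325²+360² = 235225 = 485² → right
2 of the 6 are obtuse.

2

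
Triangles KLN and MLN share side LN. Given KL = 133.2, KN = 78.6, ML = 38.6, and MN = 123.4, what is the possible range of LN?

84.8 < LN < 162.0

From triangle KLN: |133.2 − 78.6| < LN < 133.2 + 78.6, i.e. 54.6 < LN < 211.8.
From triangle MLN: 84.8 < LN < 162.0.
Both must hold, so LN lies in the intersection.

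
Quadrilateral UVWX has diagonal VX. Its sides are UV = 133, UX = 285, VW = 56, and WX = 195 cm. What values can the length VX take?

From triangle UVX: |133 − 285| < VX < 133 + 285, i.e. 152 < VX < 418.
From triangle WVX: 139 < VX < 251.
Both must hold, so VX lies in the intersection.

152 < VX < 251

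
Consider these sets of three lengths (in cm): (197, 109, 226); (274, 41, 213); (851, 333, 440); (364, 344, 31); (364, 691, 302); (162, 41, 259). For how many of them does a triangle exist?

(109,197,226): 109+197 > 226 → valid
(41,213,274): 41+213 ≤ 274 → not valid
(333,440,851): 333+440 ≤ 851 → not valid
(31,344,364): 31+344 > 364 → valid
(302,364,691): 302+364 ≤ 691 → not valid
(41,162,259): 41+162 ≤ 259 → not valid
2 of the 6 triples form a triangle.

2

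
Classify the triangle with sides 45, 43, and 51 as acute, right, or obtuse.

acute

Compare the square of the longest side to the sum of squares of the other two: 43² + 45² = 3874 > 2601 = 51².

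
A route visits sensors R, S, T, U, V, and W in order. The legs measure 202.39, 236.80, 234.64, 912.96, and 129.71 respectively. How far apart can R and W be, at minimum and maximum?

109.42 ≤ RW ≤ 1716.50

The maximum is all hops collinear in one direction: 202.39 + 236.80 + 234.64 + 912.96 + 129.71 = 1716.50.
The longest hop is 912.96; the others sum to 803.54. Folding the others back against it leaves at least 912.96 − 803.54 = 109.42.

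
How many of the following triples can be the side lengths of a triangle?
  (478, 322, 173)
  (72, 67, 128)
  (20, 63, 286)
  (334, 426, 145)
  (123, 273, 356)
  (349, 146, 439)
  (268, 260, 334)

(173,322,478): 173+322 > 478 → valid
(67,72,128): 67+72 > 128 → valid
(20,63,286): 20+63 ≤ 286 → not valid
(145,334,426): 145+334 > 426 → valid
(123,273,356): 123+273 > 356 → valid
(146,349,439): 146+349 > 439 → valid
(260,268,334): 260+268 > 334 → valid
6 of the 7 triples form a triangle.

6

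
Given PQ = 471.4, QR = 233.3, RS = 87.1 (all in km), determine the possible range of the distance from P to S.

151.0 ≤ PS ≤ 791.8 km

The maximum is all hops collinear in one direction: 471.4 + 233.3 + 87.1 = 791.8.
The longest hop is 471.4; the others sum to 320.4. Folding the others back against it leaves at least 471.4 − 320.4 = 151.0.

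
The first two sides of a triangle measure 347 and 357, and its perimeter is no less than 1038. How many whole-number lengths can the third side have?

370

Triangle inequality: 10 < x < 704. Perimeter ≥ 1038 gives x ≥ 1038 − 347 − 357 = 334.
So 334 ≤ x < 704; integers 334 through 703: 370 values.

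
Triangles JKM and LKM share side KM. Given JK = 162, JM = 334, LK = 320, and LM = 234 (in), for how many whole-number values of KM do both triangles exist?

From triangle JKM: 172 < KM < 496.
From triangle LKM: 86 < KM < 554.
Intersection: 172 < KM < 496, so integers 173 through 495: 323 values.

323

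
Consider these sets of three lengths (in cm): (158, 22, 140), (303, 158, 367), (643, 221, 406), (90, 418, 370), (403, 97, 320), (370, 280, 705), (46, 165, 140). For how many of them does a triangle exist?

(22,140,158): 22+140 > 158 → valid
(158,303,367): 158+303 > 367 → valid
(221,406,643): 221+406 ≤ 643 → not valid
(90,370,418): 90+370 > 418 → valid
(97,320,403): 97+320 > 403 → valid
(280,370,705): 280+370 ≤ 705 → not valid
(46,140,165): 46+140 > 165 → valid
5 of the 7 triples form a triangle.

5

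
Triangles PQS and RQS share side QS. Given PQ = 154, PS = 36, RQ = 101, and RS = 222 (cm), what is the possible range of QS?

From triangle PQS: |154 − 36| < QS < 154 + 36, i.e. 118 < QS < 190.
From triangle RQS: 121 < QS < 323.
Both must hold, so QS lies in the intersection.

121 < QS < 190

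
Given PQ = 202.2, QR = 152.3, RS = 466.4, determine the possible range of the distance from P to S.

111.9 ≤ PS ≤ 820.9

The maximum is all hops collinear in one direction: 202.2 + 152.3 + 466.4 = 820.9.
The longest hop is 466.4; the others sum to 354.5. Folding the others back against it leaves at least 466.4 − 354.5 = 111.9.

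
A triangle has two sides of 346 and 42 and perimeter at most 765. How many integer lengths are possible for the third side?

Triangle inequality: 304 < x < 388. Perimeter ≤ 765 gives x ≤ 765 − 346 − 42 = 377.
So 304 < x ≤ 377; integers 305 through 377: 73 values.

73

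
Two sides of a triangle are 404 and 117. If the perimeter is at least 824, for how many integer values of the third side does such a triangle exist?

218

Triangle inequality: 287 < x < 521. Perimeter ≥ 824 gives x ≥ 824 − 404 − 117 = 303.
So 303 ≤ x < 521; integers 303 through 520: 218 values.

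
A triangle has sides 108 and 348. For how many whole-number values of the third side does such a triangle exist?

215

The third side lies in the open interval (240, 456).
Integers from 241 to 455 inclusive: 455 − 241 + 1 = 215.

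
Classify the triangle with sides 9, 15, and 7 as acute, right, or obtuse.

obtuse

Compare the square of the longest side to the sum of squares of the other two: 7² + 9² = 130 < 225 = 15².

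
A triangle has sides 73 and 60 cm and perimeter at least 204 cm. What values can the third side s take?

71 ≤ s < 133 cm

Triangle inequality alone gives 13 < s < 133.
The perimeter condition gives s ≥ 204 − 73 − 60 = 71.
Intersecting the two: 71 ≤ s < 133.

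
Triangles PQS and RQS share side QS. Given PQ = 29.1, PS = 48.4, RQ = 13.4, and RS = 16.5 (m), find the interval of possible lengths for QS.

From triangle PQS: |29.1 − 48.4| < QS < 29.1 + 48.4, i.e. 19.3 < QS < 77.5.
From triangle RQS: 3.1 < QS < 29.9.
Both must hold, so QS lies in the intersection.

19.3 < QS < 29.9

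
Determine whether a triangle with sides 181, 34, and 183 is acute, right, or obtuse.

acute

Compare the square of the longest side to the sum of squares of the other two: 34² + 181² = 33917 > 33489 = 183².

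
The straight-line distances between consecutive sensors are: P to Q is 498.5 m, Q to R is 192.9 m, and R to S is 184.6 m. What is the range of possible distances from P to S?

The maximum is all hops collinear in one direction: 498.5 + 192.9 + 184.6 = 876.0.
The longest hop is 498.5; the others sum to 377.5. Folding the others back against it leaves at least 498.5 − 377.5 = 121.0.

121.0 ≤ PS ≤ 876.0 m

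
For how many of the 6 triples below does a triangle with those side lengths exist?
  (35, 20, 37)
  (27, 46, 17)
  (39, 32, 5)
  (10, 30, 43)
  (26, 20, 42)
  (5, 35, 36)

3

(20,35,37): 20+35 > 37 → valid
(17,27,46): 17+27 ≤ 46 → not valid
(5,32,39): 5+32 ≤ 39 → not valid
(10,30,43): 10+30 ≤ 43 → not valid
(20,26,42): 20+26 > 42 → valid
(5,35,36): 5+35 > 36 → valid
3 of the 6 triples form a triangle.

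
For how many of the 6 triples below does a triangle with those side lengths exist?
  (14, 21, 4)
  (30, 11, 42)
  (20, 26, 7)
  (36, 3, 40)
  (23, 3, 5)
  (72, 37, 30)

(4,14,21): 4+14 ≤ 21 → not valid
(11,30,42): 11+30 ≤ 42 → not valid
(7,20,26): 7+20 > 26 → valid
(3,36,40): 3+36 ≤ 40 → not valid
(3,5,23): 3+5 ≤ 23 → not valid
(30,37,72): 30+37 ≤ 72 → not valid
1 of the 6 triples forms a triangle.

1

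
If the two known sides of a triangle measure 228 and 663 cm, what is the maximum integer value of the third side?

The third side must be strictly less than 228 + 663 = 891.
The largest integer below 891 is 890.

890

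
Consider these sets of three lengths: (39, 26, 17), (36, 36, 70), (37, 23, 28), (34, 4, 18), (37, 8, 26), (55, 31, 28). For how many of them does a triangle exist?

4

(17,26,39): 17+26 > 39 → valid
(36,36,70): 36+36 > 70 → valid
(23,28,37): 23+28 > 37 → valid
(4,18,34): 4+18 ≤ 34 → not valid
(8,26,37): 8+26 ≤ 37 → not valid
(28,31,55): 28+31 > 55 → valid
4 of the 6 triples form a triangle.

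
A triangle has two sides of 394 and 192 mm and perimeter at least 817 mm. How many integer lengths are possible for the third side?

Triangle inequality: 202 < x < 586. Perimeter ≥ 817 gives x ≥ 817 − 394 − 192 = 231.
So 231 ≤ x < 586; integers 231 through 585: 355 values.

355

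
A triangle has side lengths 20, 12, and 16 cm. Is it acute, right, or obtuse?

right

Compare the square of the longest side to the sum of squares of the other two: 12² + 16² = 400 = 20².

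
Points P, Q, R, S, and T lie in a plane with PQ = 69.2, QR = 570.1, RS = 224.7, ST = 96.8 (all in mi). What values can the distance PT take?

The maximum is all hops collinear in one direction: 69.2 + 570.1 + 224.7 + 96.8 = 960.8.
The longest hop is 570.1; the others sum to 390.7. Folding the others back against it leaves at least 570.1 − 390.7 = 179.4.

179.4 ≤ PT ≤ 960.8 mi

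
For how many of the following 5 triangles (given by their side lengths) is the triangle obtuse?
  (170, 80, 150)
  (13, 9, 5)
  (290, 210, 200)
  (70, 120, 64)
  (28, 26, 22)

(170,80,150): 80²+150² = 28900 = 170² → right
(13,9,5): 5²+9² = 106 < 169 = 13² → obtuse
(290,210,200): 200²+210² = 84100 = 290² → right
(70,120,64): 64²+70² = 8996 < 14400 = 120² → obtuse
(28,26,22): 22²+26² = 1160 > 784 = 28² → acute
2 of the 5 are obtuse.

2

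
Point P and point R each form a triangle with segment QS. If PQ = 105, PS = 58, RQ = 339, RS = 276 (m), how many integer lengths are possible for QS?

99

From triangle PQS: 47 < QS < 163.
From triangle RQS: 63 < QS < 615.
Intersection: 63 < QS < 163, so integers 64 through 162: 99 values.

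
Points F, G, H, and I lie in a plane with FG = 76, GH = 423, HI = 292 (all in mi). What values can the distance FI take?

The maximum is all hops collinear in one direction: 76 + 423 + 292 = 791.
The longest hop is 423; the others sum to 368. Folding the others back against it leaves at least 423 − 368 = 55.

55 ≤ FI ≤ 791 mi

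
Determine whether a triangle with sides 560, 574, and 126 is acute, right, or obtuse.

Compare the square of the longest side to the sum of squares of the other two: 126² + 560² = 329476 = 574².

right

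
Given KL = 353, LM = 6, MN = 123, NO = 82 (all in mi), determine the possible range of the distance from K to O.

142 ≤ KO ≤ 564 mi

The maximum is all hops collinear in one direction: 353 + 6 + 123 + 82 = 564.
The longest hop is 353; the others sum to 211. Folding the others back against it leaves at least 353 − 211 = 142.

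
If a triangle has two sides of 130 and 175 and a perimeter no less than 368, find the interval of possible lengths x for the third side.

Triangle inequality alone gives 45 < x < 305.
The perimeter condition gives x ≥ 368 − 130 − 175 = 63.
Intersecting the two: 63 ≤ x < 305.

63 ≤ x < 305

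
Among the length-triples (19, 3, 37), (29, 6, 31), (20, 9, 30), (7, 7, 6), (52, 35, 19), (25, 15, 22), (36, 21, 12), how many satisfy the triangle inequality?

(3,19,37): 3+19 ≤ 37 → not valid
(6,29,31): 6+29 > 31 → valid
(9,20,30): 9+20 ≤ 30 → not valid
(6,7,7): 6+7 > 7 → valid
(19,35,52): 19+35 > 52 → valid
(15,22,25): 15+22 > 25 → valid
(12,21,36): 12+21 ≤ 36 → not valid
4 of the 7 triples form a triangle.

4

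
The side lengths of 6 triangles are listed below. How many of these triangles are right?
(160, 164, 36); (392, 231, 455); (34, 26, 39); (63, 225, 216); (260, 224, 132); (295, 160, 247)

(160,164,36): 36²+160² = 26896 = 164² → right
(392,231,455): 231²+392² = 207025 = 455² → right
(34,26,39): 26²+34² = 1832 > 1521 = 39² → acute
(63,225,216): 63²+216² = 50625 = 225² → right
(260,224,132): 132²+224² = 67600 = 260² → right
(295,160,247): 160²+247² = 86609 < 87025 = 295² → obtuse
4 of the 6 are right.

4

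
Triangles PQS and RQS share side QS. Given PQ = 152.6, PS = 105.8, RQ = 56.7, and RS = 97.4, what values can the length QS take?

46.8 < QS < 154.1

From triangle PQS: |152.6 − 105.8| < QS < 152.6 + 105.8, i.e. 46.8 < QS < 258.4.
From triangle RQS: 40.7 < QS < 154.1.
Both must hold, so QS lies in the intersection.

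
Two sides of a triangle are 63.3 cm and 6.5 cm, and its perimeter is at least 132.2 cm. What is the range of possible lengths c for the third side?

62.4 ≤ c < 69.8 cm

Triangle inequality alone gives 56.8 < c < 69.8.
The perimeter condition gives c ≥ 132.2 − 63.3 − 6.5 = 62.4.
Intersecting the two: 62.4 ≤ c < 69.8.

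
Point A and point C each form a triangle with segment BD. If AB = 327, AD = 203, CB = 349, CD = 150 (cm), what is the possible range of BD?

199 < BD < 499

From triangle ABD: |327 − 203| < BD < 327 + 203, i.e. 124 < BD < 530.
From triangle CBD: 199 < BD < 499.
Both must hold, so BD lies in the intersection.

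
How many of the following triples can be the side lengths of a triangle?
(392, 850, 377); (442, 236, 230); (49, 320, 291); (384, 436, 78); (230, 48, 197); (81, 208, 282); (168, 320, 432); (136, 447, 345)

(377,392,850): 377+392 ≤ 850 → not valid
(230,236,442): 230+236 > 442 → valid
(49,291,320): 49+291 > 320 → valid
(78,384,436): 78+384 > 436 → valid
(48,197,230): 48+197 > 230 → valid
(81,208,282): 81+208 > 282 → valid
(168,320,432): 168+320 > 432 → valid
(136,345,447): 136+345 > 447 → valid
7 of the 8 triples form a triangle.

7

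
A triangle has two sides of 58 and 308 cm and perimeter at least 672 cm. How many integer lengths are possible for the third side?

Triangle inequality: 250 < x < 366. Perimeter ≥ 672 gives x ≥ 672 − 58 − 308 = 306.
So 306 ≤ x < 366; integers 306 through 365: 60 values.

60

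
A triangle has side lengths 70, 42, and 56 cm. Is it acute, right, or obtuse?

right

Compare the square of the longest side to the sum of squares of the other two: 42² + 56² = 4900 = 70².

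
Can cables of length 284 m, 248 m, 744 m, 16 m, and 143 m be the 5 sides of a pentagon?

No

For a pentagon, each side must be shorter than the sum of the others.
Here the longest side is 744, but the remaining 4 sides sum to only 691.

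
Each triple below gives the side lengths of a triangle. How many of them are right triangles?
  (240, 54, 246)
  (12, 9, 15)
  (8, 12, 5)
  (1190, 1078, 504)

3

(240,54,246): 54²+240² = 60516 = 246² → right
(12,9,15): 9²+12² = 225 = 15² → right
(8,12,5): 5²+8² = 89 < 144 = 12² → obtuse
(1190,1078,504): 504²+1078² = 1416100 = 1190² → right
3 of the 4 are right.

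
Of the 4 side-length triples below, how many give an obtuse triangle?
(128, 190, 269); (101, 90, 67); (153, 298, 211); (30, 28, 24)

2

(128,190,269): 128²+190² = 52484 < 72361 = 269² → obtuse
(101,90,67): 67²+90² = 12589 > 10201 = 101² → acute
(153,298,211): 153²+211² = 67930 < 88804 = 298² → obtuse
(30,28,24): 24²+28² = 1360 > 900 = 30² → acute
2 of the 4 are obtuse.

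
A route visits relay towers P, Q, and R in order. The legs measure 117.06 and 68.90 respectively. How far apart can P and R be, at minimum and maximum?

48.16 ≤ PR ≤ 185.96

By the triangle inequality, |117.06 − 68.90| ≤ PR ≤ 117.06 + 68.90.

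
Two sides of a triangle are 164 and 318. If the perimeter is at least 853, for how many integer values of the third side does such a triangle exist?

111

Triangle inequality: 154 < x < 482. Perimeter ≥ 853 gives x ≥ 853 − 164 − 318 = 371.
So 371 ≤ x < 482; integers 371 through 481: 111 values.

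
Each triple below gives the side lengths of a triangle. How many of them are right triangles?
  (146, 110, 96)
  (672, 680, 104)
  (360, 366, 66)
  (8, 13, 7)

3

(146,110,96): 96²+110² = 21316 = 146² → right
(672,680,104): 104²+672² = 462400 = 680² → right
(360,366,66): 66²+360² = 133956 = 366² → right
(8,13,7): 7²+8² = 113 < 169 = 13² → obtuse
3 of the 4 are right.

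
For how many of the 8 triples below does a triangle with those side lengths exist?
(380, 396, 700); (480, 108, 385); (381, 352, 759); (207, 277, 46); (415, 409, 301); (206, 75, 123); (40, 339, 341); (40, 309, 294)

5

(380,396,700): 380+396 > 700 → valid
(108,385,480): 108+385 > 480 → valid
(352,381,759): 352+381 ≤ 759 → not valid
(46,207,277): 46+207 ≤ 277 → not valid
(301,409,415): 301+409 > 415 → valid
(75,123,206): 75+123 ≤ 206 → not valid
(40,339,341): 40+339 > 341 → valid
(40,294,309): 40+294 > 309 → valid
5 of the 8 triples form a triangle.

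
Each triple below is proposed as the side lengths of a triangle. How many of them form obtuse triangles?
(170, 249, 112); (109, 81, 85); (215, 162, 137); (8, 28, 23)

3

(170,249,112): 112²+170² = 41444 < 62001 = 249² → obtuse
(109,81,85): 81²+85² = 13786 > 11881 = 109² → acute
(215,162,137): 137²+162² = 45013 < 46225 = 215² → obtuse
(8,28,23): 8²+23² = 593 < 784 = 28² → obtuse
3 of the 4 are obtuse.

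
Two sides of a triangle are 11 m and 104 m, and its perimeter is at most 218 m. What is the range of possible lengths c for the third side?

Triangle inequality alone gives 93 < c < 115.
The perimeter condition gives c ≤ 218 − 11 − 104 = 103.
Intersecting the two: 93 < c ≤ 103.

93 < c ≤ 103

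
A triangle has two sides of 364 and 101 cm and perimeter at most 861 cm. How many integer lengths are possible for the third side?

133

Triangle inequality: 263 < x < 465. Perimeter ≤ 861 gives x ≤ 861 − 364 − 101 = 396.
So 263 < x ≤ 396; integers 264 through 396: 133 values.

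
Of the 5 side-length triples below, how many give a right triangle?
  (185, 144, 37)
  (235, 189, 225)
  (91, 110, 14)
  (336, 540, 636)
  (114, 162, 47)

(185,144,37): 37+144 ≤ 185, not a triangle
(235,189,225): 189²+225² = 86346 > 55225 = 235² → acute
(91,110,14): 14+91 ≤ 110, not a triangle
(336,540,636): 336²+540² = 404496 = 636² → right
(114,162,47): 47+114 ≤ 162, not a triangle
1 of the 5 is right.

1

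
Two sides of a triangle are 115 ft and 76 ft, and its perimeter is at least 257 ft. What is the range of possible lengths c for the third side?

66 ≤ c < 191

Triangle inequality alone gives 39 < c < 191.
The perimeter condition gives c ≥ 257 − 115 − 76 = 66.
Intersecting the two: 66 ≤ c < 191.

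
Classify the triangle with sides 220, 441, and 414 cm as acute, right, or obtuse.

Compare the square of the longest side to the sum of squares of the other two: 220² + 414² = 219796 > 194481 = 441².

acute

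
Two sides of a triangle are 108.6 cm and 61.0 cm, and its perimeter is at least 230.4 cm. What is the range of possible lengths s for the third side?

Triangle inequality alone gives 47.6 < s < 169.6.
The perimeter condition gives s ≥ 230.4 − 108.6 − 61.0 = 60.8.
Intersecting the two: 60.8 ≤ s < 169.6.

60.8 ≤ s < 169.6 cm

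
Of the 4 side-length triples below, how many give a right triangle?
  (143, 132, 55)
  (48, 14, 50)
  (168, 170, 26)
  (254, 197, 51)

3

(143,132,55): 55²+132² = 20449 = 143² → right
(48,14,50): 14²+48² = 2500 = 50² → right
(168,170,26): 26²+168² = 28900 = 170² → right
(254,197,51): 51+197 ≤ 254, not a triangle
3 of the 4 are right.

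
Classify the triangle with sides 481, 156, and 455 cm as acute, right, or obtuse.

right

Compare the square of the longest side to the sum of squares of the other two: 156² + 455² = 231361 = 481².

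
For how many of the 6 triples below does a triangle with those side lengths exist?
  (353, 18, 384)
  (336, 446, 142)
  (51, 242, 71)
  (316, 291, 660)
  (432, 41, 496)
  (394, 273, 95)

1

(18,353,384): 18+353 ≤ 384 → not valid
(142,336,446): 142+336 > 446 → valid
(51,71,242): 51+71 ≤ 242 → not valid
(291,316,660): 291+316 ≤ 660 → not valid
(41,432,496): 41+432 ≤ 496 → not valid
(95,273,394): 95+273 ≤ 394 → not valid
1 of the 6 triples forms a triangle.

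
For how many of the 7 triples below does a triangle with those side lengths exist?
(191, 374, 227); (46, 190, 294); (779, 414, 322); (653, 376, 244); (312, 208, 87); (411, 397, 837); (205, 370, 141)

1

(191,227,374): 191+227 > 374 → valid
(46,190,294): 46+190 ≤ 294 → not valid
(322,414,779): 322+414 ≤ 779 → not valid
(244,376,653): 244+376 ≤ 653 → not valid
(87,208,312): 87+208 ≤ 312 → not valid
(397,411,837): 397+411 ≤ 837 → not valid
(141,205,370): 141+205 ≤ 370 → not valid
1 of the 7 triples forms a triangle.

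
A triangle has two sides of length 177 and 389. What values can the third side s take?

212 < s < 566

By the triangle inequality, s must be less than 177 + 389 = 566 and greater than |177 − 389| = 212.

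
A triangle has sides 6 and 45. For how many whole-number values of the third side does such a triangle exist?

The third side lies in the open interval (39, 51).
Integers from 40 to 50 inclusive: 50 − 40 + 1 = 11.

11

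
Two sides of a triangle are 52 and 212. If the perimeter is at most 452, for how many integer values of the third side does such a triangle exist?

Triangle inequality: 160 < x < 264. Perimeter ≤ 452 gives x ≤ 452 − 52 − 212 = 188.
So 160 < x ≤ 188; integers 161 through 188: 28 values.

28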